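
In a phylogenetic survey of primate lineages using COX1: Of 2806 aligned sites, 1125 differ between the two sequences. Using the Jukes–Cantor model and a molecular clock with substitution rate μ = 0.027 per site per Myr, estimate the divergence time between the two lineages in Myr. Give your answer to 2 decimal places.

p = 1125/2806 ≈ 0.400927.
d = −(3/4) ln(1 − 4p/3) = −0.75 ln(1 − 0.534569) = −0.75 ln(0.465431)
  = −0.75 × (-0.764791) = 0.573593 substitutions/site.
Under a molecular clock d = 2μt, so t = d/(2μ) = 0.573593 / (2 × 0.027) = 10.62 Myr.

10.62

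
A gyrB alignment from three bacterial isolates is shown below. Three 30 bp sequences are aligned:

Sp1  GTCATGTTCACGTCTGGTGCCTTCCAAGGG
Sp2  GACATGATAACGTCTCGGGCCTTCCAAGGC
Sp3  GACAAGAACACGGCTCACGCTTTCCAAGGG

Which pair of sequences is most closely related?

Sp1–Sp2: 6/30 differ, p = 0.200, d = 0.233.
Sp1–Sp3: 9/30 differ, p = 0.300, d = 0.383.
Sp2–Sp3: 8/30 differ, p = 0.267, d = 0.330.
The smallest distance is between Sp1 and Sp2.

Sp1 and Sp2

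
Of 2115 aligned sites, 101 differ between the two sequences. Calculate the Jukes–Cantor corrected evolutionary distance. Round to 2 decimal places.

p = 101/2115 ≈ 0.047754.
d = −(3/4) ln(1 − 4p/3) = −0.75 ln(1 − 0.063672) = −0.75 ln(0.936328)
  = −0.75 × (-0.065789) = 0.049342 substitutions/site.

0.05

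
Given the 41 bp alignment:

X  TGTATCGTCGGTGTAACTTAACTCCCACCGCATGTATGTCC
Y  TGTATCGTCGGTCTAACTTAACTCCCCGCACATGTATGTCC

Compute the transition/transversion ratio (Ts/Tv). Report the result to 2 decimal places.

0.33

Transitions are A↔G and C↔T; transversions are all other mismatches.
Transitions: 1. Transversions: 3.
R = 1/3 = 0.333333… ≈ 0.33 (to 2 d.p.).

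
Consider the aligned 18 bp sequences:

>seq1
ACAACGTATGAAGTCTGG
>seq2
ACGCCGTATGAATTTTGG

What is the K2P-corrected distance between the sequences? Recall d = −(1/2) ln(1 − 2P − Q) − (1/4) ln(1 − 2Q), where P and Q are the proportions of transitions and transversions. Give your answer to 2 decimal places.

0.27

Of 18 sites, 2 differences are transitions and 2 are transversions, so P = 2/18 ≈ 0.111111 and Q = 2/18 ≈ 0.111111.
Under the Kimura two-parameter model, d = −½ ln(1 − 2P − Q) − ¼ ln(1 − 2Q).
1 − 2P − Q = 0.666667, giving −½ ln(0.666667) = 0.202732.
1 − 2Q = 0.777778, giving −¼ ln(0.777778) = 0.062829.
d = 0.202732 + 0.062829 = 0.265561.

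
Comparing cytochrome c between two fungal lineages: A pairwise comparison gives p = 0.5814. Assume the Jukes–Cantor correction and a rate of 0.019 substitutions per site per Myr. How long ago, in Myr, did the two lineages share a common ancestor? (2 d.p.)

d = −(3/4) ln(1 − 4p/3) = −0.75 ln(1 − 0.7752) = −0.75 ln(0.2248)
  = −0.75 × (-1.492544) = 1.119408 substitutions/site.
Under a molecular clock d = 2μt, so t = d/(2μ) = 1.119408 / (2 × 0.019) = 29.46 Myr.

29.46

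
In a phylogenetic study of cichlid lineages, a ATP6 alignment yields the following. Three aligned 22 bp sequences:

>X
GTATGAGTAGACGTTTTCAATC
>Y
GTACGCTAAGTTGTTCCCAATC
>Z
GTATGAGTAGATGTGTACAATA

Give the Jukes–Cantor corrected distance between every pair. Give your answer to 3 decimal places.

d(X,Y) = 0.497, d(X,Z) = 0.208, d(Y,Z) = 0.591

X–Y: 8/22 sites differ → p ≈ 0.363636, d = −0.75 ln(1 − 0.484848) = 0.497470 ≈ 0.497.
X–Z: 4/22 sites differ → p ≈ 0.181818, d = −0.75 ln(1 − 0.242424) = 0.208224 ≈ 0.208.
Y–Z: 9/22 sites differ → p ≈ 0.409091, d = −0.75 ln(1 − 0.545455) = 0.591344 ≈ 0.591.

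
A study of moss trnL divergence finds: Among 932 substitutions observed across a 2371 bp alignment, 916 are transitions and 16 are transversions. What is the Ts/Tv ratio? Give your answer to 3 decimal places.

57.250

R = 916/16 = 57.250.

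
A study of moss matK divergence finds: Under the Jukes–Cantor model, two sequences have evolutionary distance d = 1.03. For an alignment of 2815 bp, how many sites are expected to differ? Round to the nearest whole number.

Invert JC69: p = (3/4)(1 − e^(−4d/3)) = 0.75 × (1 − e^(-1.373333)) = 0.75 × (1 − 0.253261) = 0.560054.
Expected differing sites = pL ≈ 0.560054 × 2815 = 1576.55201 ≈ 1577.

1577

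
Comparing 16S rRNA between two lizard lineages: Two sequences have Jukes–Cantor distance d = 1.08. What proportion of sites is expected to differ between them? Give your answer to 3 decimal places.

0.572

p = (3/4)(1 − e^(−4d/3)) = 0.75 × (1 − e^(-1.44)) = 0.75 × (1 − 0.236928) = 0.572304.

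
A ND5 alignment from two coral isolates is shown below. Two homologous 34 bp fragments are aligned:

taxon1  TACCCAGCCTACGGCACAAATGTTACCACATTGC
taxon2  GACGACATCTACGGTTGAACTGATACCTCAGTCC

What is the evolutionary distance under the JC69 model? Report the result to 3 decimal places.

0.597

The sequences differ at 14 of 34 sites, so p = 14/34 ≈ 0.411765.
d = −(3/4) ln(1 − 4p/3) = −0.75 ln(1 − 0.54902) = −0.75 ln(0.45098)
  = −0.75 × (-0.796332) = 0.597249 substitutions/site.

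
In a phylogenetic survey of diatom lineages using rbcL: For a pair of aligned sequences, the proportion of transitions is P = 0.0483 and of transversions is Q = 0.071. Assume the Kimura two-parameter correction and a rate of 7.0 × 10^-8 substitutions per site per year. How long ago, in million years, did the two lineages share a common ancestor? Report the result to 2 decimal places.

0.93

Under the Kimura two-parameter model, d = −½ ln(1 − 2P − Q) − ¼ ln(1 − 2Q).
1 − 2P − Q = 0.8324, giving −½ ln(0.8324) = 0.091721.
1 − 2Q = 0.858, giving −¼ ln(0.858) = 0.038288.
d = 0.091721 + 0.038288 = 0.130009.
Under a molecular clock d = 2μt, so t = d/(2μ) = 0.130009 / (2 × 7.0 × 10^-8) = 0.93 million years.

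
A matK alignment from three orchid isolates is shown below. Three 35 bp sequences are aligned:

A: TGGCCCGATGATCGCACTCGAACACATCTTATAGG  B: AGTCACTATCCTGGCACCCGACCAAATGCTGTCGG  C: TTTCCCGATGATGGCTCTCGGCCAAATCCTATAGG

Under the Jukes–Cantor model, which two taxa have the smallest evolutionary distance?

A and C

A–B: 14/35 differ, p = 0.400, d = 0.572.
A–C: 8/35 differ, p = 0.229, d = 0.273.
B–C: 12/35 differ, p = 0.343, d = 0.458.
The smallest distance is between A and C.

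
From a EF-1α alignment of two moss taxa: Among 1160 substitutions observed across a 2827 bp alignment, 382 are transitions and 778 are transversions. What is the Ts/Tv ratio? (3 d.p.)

R = 382/778 = 0.491002… ≈ 0.491 (to 3 d.p.).

0.491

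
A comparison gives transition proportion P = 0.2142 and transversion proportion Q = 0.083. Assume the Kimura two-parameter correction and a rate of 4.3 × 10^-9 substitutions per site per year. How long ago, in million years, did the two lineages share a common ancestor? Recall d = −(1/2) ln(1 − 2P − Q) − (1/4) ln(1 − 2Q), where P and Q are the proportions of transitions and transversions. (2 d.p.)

46.92

Under the Kimura two-parameter model, d = −½ ln(1 − 2P − Q) − ¼ ln(1 − 2Q).
1 − 2P − Q = 0.4886, giving −½ ln(0.4886) = 0.358106.
1 − 2Q = 0.834, giving −¼ ln(0.834) = 0.045380.
d = 0.358106 + 0.045380 = 0.403486.
Under a molecular clock d = 2μt, so t = d/(2μ) = 0.403486 / (2 × 4.3 × 10^-9) = 46.92 million years.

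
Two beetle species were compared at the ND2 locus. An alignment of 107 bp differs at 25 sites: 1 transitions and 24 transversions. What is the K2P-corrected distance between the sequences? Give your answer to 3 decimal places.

P = 1/107 ≈ 0.009346 and Q = 24/107 ≈ 0.224299.
Under the Kimura two-parameter model, d = −½ ln(1 − 2P − Q) − ¼ ln(1 − 2Q).
1 − 2P − Q = 0.757009, giving −½ ln(0.757009) = 0.139190.
1 − 2Q = 0.551402, giving −¼ ln(0.551402) = 0.148823.
d = 0.139190 + 0.148823 = 0.288013.

0.288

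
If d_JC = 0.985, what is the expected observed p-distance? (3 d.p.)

p = (3/4)(1 − e^(−4d/3)) = 0.75 × (1 − e^(-1.313333)) = 0.75 × (1 − 0.268922) = 0.548309.

0.548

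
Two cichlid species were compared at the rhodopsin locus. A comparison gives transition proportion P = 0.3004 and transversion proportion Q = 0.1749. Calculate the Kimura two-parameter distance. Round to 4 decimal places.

0.8550

Under the Kimura two-parameter model, d = −½ ln(1 − 2P − Q) − ¼ ln(1 − 2Q).
1 − 2P − Q = 0.2243, giving −½ ln(0.2243) = 0.747385.
1 − 2Q = 0.6502, giving −¼ ln(0.6502) = 0.107619.
d = 0.747385 + 0.107619 = 0.855004.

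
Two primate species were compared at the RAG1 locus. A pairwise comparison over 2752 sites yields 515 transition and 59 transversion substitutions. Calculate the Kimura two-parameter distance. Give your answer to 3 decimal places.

0.263

P = 515/2752 ≈ 0.187137 and Q = 59/2752 ≈ 0.021439.
Under the Kimura two-parameter model, d = −½ ln(1 − 2P − Q) − ¼ ln(1 − 2Q).
1 − 2P − Q = 0.604287, giving −½ ln(0.604287) = 0.251853.
1 − 2Q = 0.957122, giving −¼ ln(0.957122) = 0.010956.
d = 0.251853 + 0.010956 = 0.262809.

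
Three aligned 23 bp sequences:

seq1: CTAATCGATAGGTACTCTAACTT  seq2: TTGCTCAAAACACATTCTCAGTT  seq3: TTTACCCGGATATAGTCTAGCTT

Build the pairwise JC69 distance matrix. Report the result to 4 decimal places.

seq1–seq2: 11/23 sites differ → p ≈ 0.478261, d = −0.75 ln(1 − 0.637681) = 0.761423 ≈ 0.7614.
seq1–seq3: 10/23 sites differ → p ≈ 0.434783, d = −0.75 ln(1 − 0.579711) = 0.650110 ≈ 0.6501.
seq2–seq3: 12/23 sites differ → p ≈ 0.521739, d = −0.75 ln(1 − 0.695652) = 0.892188 ≈ 0.8922.

d(seq1,seq2) = 0.7614, d(seq1,seq3) = 0.6501, d(seq2,seq3) = 0.8922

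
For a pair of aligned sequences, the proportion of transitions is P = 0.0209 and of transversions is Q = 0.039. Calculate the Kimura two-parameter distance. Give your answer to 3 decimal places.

Under the Kimura two-parameter model, d = −½ ln(1 − 2P − Q) − ¼ ln(1 − 2Q).
1 − 2P − Q = 0.9192, giving −½ ln(0.9192) = 0.042126.
1 − 2Q = 0.922, giving −¼ ln(0.922) = 0.020303.
d = 0.042126 + 0.020303 = 0.062429.

0.062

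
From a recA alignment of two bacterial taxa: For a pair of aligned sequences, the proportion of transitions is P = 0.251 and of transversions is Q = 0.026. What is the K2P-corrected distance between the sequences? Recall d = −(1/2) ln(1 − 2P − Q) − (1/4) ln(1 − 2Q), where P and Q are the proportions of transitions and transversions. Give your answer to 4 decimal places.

0.3887

Under the Kimura two-parameter model, d = −½ ln(1 − 2P − Q) − ¼ ln(1 − 2Q).
1 − 2P − Q = 0.472, giving −½ ln(0.472) = 0.375388.
1 − 2Q = 0.948, giving −¼ ln(0.948) = 0.013350.
d = 0.375388 + 0.013350 = 0.388738.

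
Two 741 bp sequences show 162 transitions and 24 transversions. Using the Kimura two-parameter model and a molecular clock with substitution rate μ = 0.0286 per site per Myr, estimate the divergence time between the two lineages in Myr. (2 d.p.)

P = 162/741 ≈ 0.218623 and Q = 24/741 ≈ 0.032389.
Under the Kimura two-parameter model, d = −½ ln(1 − 2P − Q) − ¼ ln(1 − 2Q).
1 − 2P − Q = 0.530365, giving −½ ln(0.530365) = 0.317095.
1 − 2Q = 0.935222, giving −¼ ln(0.935222) = 0.016743.
d = 0.317095 + 0.016743 = 0.333838.
Under a molecular clock d = 2μt, so t = d/(2μ) = 0.333838 / (2 × 0.0286) = 5.84 Myr.

5.84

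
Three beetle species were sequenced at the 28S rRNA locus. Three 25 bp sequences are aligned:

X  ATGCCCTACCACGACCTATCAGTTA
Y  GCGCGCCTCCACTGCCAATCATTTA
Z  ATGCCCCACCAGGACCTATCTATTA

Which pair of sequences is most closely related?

X and Z

X–Y: 9/25 differ, p = 0.360, d = 0.490.
X–Z: 4/25 differ, p = 0.160, d = 0.180.
Y–Z: 10/25 differ, p = 0.400, d = 0.572.
The smallest distance is between X and Z.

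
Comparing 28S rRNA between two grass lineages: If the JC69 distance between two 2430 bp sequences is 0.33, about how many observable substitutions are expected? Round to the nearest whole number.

649

Invert JC69: p = (3/4)(1 − e^(−4d/3)) = 0.75 × (1 − e^(-0.44)) = 0.75 × (1 − 0.644036) = 0.266973.
Expected differing sites = pL ≈ 0.266973 × 2430 = 648.74439 ≈ 649.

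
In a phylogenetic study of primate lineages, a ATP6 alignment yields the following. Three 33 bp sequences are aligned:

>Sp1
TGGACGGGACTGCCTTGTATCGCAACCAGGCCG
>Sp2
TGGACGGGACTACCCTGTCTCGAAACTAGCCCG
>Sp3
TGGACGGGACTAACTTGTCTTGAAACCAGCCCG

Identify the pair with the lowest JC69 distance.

Sp1–Sp2: 6/33 differ, p = 0.182, d = 0.208.
Sp1–Sp3: 6/33 differ, p = 0.182, d = 0.208.
Sp2–Sp3: 4/33 differ, p = 0.121, d = 0.132.
The smallest distance is between Sp2 and Sp3.

Sp2 and Sp3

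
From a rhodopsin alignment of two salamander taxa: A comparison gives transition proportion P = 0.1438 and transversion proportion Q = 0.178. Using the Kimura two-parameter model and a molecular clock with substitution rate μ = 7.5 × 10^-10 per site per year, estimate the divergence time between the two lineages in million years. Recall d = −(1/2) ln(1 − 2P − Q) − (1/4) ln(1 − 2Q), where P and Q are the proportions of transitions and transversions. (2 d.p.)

282.21

Under the Kimura two-parameter model, d = −½ ln(1 − 2P − Q) − ¼ ln(1 − 2Q).
1 − 2P − Q = 0.5344, giving −½ ln(0.5344) = 0.313305.
1 − 2Q = 0.644, giving −¼ ln(0.644) = 0.110014.
d = 0.313305 + 0.110014 = 0.423319.
Under a molecular clock d = 2μt, so t = d/(2μ) = 0.423319 / (2 × 7.5 × 10^-10) = 282.21 million years.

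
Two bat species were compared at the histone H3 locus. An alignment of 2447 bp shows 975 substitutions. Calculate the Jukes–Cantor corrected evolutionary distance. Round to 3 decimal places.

p = 975/2447 ≈ 0.398447.
d = −(3/4) ln(1 − 4p/3) = −0.75 ln(1 − 0.531263) = −0.75 ln(0.468737)
  = −0.75 × (-0.757713) = 0.568285 substitutions/site.

0.568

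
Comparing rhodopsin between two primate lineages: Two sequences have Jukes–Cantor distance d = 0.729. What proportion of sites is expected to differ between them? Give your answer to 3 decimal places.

p = (3/4)(1 − e^(−4d/3)) = 0.75 × (1 − e^(-0.972)) = 0.75 × (1 − 0.378326) = 0.466256.

0.466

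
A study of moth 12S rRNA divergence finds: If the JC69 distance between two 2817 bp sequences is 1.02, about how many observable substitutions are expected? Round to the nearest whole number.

Invert JC69: p = (3/4)(1 − e^(−4d/3)) = 0.75 × (1 − e^(-1.36)) = 0.75 × (1 − 0.256661) = 0.557504.
Expected differing sites = pL ≈ 0.557504 × 2817 = 1570.488768 ≈ 1570.

1570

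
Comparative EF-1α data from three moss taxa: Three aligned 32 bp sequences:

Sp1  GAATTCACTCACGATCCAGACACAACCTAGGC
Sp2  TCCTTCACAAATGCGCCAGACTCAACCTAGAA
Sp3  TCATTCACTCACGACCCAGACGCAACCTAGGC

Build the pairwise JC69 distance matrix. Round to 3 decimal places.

d(Sp1,Sp2) = 0.460, d(Sp1,Sp3) = 0.137, d(Sp2,Sp3) = 0.353

Sp1–Sp2: 11/32 sites differ → p = 0.34375, d = −0.75 ln(1 − 0.458333) = 0.459828 ≈ 0.460.
Sp1–Sp3: 4/32 sites differ → p = 0.125, d = −0.75 ln(1 − 0.166667) = 0.136741 ≈ 0.137.
Sp2–Sp3: 9/32 sites differ → p = 0.28125, d = −0.75 ln(1 − 0.375) = 0.352503 ≈ 0.353.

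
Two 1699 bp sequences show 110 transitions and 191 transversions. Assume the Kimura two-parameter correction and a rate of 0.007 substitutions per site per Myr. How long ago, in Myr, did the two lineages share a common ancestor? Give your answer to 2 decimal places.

14.44

P = 110/1699 ≈ 0.064744 and Q = 191/1699 ≈ 0.112419.
Under the Kimura two-parameter model, d = −½ ln(1 − 2P − Q) − ¼ ln(1 − 2Q).
1 − 2P − Q = 0.758093, giving −½ ln(0.758093) = 0.138475.
1 − 2Q = 0.775162, giving −¼ ln(0.775162) = 0.063671.
d = 0.138475 + 0.063671 = 0.202146.
Under a molecular clock d = 2μt, so t = d/(2μ) = 0.202146 / (2 × 0.007) = 14.44 Myr.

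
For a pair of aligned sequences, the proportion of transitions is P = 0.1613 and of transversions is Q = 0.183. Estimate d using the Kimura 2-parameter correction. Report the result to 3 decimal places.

Under the Kimura two-parameter model, d = −½ ln(1 − 2P − Q) − ¼ ln(1 − 2Q).
1 − 2P − Q = 0.4944, giving −½ ln(0.4944) = 0.352205.
1 − 2Q = 0.634, giving −¼ ln(0.634) = 0.113927.
d = 0.352205 + 0.113927 = 0.466132.

0.466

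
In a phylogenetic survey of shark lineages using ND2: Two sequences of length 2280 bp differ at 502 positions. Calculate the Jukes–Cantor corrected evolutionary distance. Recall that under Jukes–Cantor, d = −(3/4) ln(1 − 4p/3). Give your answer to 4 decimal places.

p = 502/2280 ≈ 0.220175.
d = −(3/4) ln(1 − 4p/3) = −0.75 ln(1 − 0.293567) = −0.75 ln(0.706433)
  = −0.75 × (-0.347527) = 0.260645 substitutions/site.

0.2606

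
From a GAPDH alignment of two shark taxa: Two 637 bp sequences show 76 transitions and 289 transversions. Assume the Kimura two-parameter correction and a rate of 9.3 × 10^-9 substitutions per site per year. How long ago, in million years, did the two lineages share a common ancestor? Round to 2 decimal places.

63.66

P = 76/637 ≈ 0.119309 and Q = 289/637 ≈ 0.453689.
Under the Kimura two-parameter model, d = −½ ln(1 − 2P − Q) − ¼ ln(1 − 2Q).
1 − 2P − Q = 0.307693, giving −½ ln(0.307693) = 0.589326.
1 − 2Q = 0.092622, giving −¼ ln(0.092622) = 0.594807.
d = 0.589326 + 0.594807 = 1.184133.
Under a molecular clock d = 2μt, so t = d/(2μ) = 1.184133 / (2 × 9.3 × 10^-9) = 63.66 million years.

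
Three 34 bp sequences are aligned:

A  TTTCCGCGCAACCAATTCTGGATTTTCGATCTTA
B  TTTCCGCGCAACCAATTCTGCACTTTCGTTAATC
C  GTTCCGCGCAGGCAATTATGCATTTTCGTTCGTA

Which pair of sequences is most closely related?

A–B: 6/34 differ, p = 0.176, d = 0.201.
A–C: 7/34 differ, p = 0.206, d = 0.241.
B–C: 8/34 differ, p = 0.235, d = 0.282.
The smallest distance is between A and B.

A and B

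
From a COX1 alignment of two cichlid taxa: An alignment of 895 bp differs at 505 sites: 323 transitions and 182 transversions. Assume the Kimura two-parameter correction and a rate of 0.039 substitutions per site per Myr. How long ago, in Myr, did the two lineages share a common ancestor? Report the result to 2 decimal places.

18.29

P = 323/895 ≈ 0.360894 and Q = 182/895 ≈ 0.203352.
Under the Kimura two-parameter model, d = −½ ln(1 − 2P − Q) − ¼ ln(1 − 2Q).
1 − 2P − Q = 0.07486, giving −½ ln(0.07486) = 1.296068.
1 − 2Q = 0.593296, giving −¼ ln(0.593296) = 0.130515.
d = 1.296068 + 0.130515 = 1.426583.
Under a molecular clock d = 2μt, so t = d/(2μ) = 1.426583 / (2 × 0.039) = 18.29 Myr.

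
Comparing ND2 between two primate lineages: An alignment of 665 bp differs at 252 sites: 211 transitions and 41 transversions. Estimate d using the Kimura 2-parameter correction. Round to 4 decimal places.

P = 211/665 ≈ 0.317293 and Q = 41/665 ≈ 0.061654.
Under the Kimura two-parameter model, d = −½ ln(1 − 2P − Q) − ¼ ln(1 − 2Q).
1 − 2P − Q = 0.30376, giving −½ ln(0.30376) = 0.595759.
1 − 2Q = 0.876692, giving −¼ ln(0.876692) = 0.032900.
d = 0.595759 + 0.032900 = 0.628659.

0.6287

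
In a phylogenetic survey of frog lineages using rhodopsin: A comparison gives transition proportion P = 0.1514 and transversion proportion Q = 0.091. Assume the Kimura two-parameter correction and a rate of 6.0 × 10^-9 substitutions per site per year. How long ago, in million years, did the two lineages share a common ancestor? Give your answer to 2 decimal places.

25.04

Under the Kimura two-parameter model, d = −½ ln(1 − 2P − Q) − ¼ ln(1 − 2Q).
1 − 2P − Q = 0.6062, giving −½ ln(0.6062) = 0.250273.
1 − 2Q = 0.818, giving −¼ ln(0.818) = 0.050223.
d = 0.250273 + 0.050223 = 0.300496.
Under a molecular clock d = 2μt, so t = d/(2μ) = 0.300496 / (2 × 6.0 × 10^-9) = 25.04 million years.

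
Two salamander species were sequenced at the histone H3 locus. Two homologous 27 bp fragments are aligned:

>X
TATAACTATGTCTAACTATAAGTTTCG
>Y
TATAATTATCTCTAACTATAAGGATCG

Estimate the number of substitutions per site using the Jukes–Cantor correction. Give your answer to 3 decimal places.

The sequences differ at 4 of 27 sites (6, 10, 23, 24), so p = 4/27 ≈ 0.148148.
d = −(3/4) ln(1 − 4p/3) = −0.75 ln(1 − 0.197531) = −0.75 ln(0.802469)
  = −0.75 × (-0.220062) = 0.165047 substitutions/site.

0.165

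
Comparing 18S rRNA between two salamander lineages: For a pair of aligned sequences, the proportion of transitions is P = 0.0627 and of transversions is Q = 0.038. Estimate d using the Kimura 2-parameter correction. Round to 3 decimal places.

0.109

Under the Kimura two-parameter model, d = −½ ln(1 − 2P − Q) − ¼ ln(1 − 2Q).
1 − 2P − Q = 0.8366, giving −½ ln(0.8366) = 0.089205.
1 − 2Q = 0.924, giving −¼ ln(0.924) = 0.019761.
d = 0.089205 + 0.019761 = 0.108966.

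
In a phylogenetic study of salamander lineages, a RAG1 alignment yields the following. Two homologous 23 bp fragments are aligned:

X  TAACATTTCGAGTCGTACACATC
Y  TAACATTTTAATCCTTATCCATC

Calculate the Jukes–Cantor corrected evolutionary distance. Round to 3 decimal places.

0.390

The sequences differ at 7 of 23 sites (9, 10, 12, 13, 15, 18, 19), so p = 7/23 ≈ 0.304348.
d = −(3/4) ln(1 − 4p/3) = −0.75 ln(1 − 0.405797) = −0.75 ln(0.594203)
  = −0.75 × (-0.520534) = 0.390401 substitutions/site.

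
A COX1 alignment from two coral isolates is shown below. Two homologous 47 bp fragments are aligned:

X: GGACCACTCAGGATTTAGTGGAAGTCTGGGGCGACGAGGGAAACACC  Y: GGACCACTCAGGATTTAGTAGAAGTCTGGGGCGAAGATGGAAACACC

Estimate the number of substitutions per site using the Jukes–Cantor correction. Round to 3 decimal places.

The sequences differ at 3 of 47 sites (20, 35, 38), so p = 3/47 ≈ 0.06383.
d = −(3/4) ln(1 − 4p/3) = −0.75 ln(1 − 0.085107) = −0.75 ln(0.914893)
  = −0.75 × (-0.088948) = 0.066711 substitutions/site.

0.067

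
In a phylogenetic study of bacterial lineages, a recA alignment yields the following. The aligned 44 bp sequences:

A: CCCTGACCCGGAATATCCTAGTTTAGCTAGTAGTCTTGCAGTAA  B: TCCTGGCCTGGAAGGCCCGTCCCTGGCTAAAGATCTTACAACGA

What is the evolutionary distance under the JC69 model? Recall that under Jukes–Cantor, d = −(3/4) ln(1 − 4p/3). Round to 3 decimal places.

0.699

The sequences differ at 20 of 44 sites, so p = 20/44 ≈ 0.454545.
d = −(3/4) ln(1 − 4p/3) = −0.75 ln(1 − 0.60606) = −0.75 ln(0.39394)
  = −0.75 × (-0.931557) = 0.698668 substitutions/site.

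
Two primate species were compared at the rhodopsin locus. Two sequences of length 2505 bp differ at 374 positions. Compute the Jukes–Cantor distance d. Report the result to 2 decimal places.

0.17

p = 374/2505 ≈ 0.149301.
d = −(3/4) ln(1 − 4p/3) = −0.75 ln(1 − 0.199068) = −0.75 ln(0.800932)
  = −0.75 × (-0.221979) = 0.166484 substitutions/site.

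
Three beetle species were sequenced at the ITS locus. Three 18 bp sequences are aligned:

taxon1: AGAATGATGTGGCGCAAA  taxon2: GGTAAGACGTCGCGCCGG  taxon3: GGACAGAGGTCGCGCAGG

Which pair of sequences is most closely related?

taxon2 and taxon3

taxon1–taxon2: 8/18 differ, p = 0.444, d = 0.673.
taxon1–taxon3: 7/18 differ, p = 0.389, d = 0.548.
taxon2–taxon3: 4/18 differ, p = 0.222, d = 0.264.
The smallest distance is between taxon2 and taxon3.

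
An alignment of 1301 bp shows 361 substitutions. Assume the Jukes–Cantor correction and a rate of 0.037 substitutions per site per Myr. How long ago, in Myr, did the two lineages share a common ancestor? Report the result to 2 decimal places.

4.68

p = 361/1301 ≈ 0.277479.
d = −(3/4) ln(1 − 4p/3) = −0.75 ln(1 − 0.369972) = −0.75 ln(0.630028)
  = −0.75 × (-0.461991) = 0.346493 substitutions/site.
Under a molecular clock d = 2μt, so t = d/(2μ) = 0.346493 / (2 × 0.037) = 4.68 Myr.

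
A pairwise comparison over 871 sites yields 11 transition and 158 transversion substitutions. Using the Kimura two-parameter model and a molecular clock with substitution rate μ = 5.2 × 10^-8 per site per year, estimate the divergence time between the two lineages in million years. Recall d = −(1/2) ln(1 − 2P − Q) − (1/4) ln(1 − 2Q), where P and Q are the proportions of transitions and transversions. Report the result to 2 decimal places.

2.20

P = 11/871 ≈ 0.012629 and Q = 158/871 ≈ 0.181401.
Under the Kimura two-parameter model, d = −½ ln(1 − 2P − Q) − ¼ ln(1 − 2Q).
1 − 2P − Q = 0.793341, giving −½ ln(0.793341) = 0.115751.
1 − 2Q = 0.637198, giving −¼ ln(0.637198) = 0.112669.
d = 0.115751 + 0.112669 = 0.228420.
Under a molecular clock d = 2μt, so t = d/(2μ) = 0.228420 / (2 × 5.2 × 10^-8) = 2.20 million years.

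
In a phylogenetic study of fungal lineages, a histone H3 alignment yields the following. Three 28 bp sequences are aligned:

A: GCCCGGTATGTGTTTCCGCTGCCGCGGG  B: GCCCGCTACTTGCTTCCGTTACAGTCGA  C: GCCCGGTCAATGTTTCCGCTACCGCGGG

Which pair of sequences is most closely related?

A and C

A–B: 10/28 differ, p = 0.357, d = 0.485.
A–C: 4/28 differ, p = 0.143, d = 0.158.
B–C: 10/28 differ, p = 0.357, d = 0.485.
The smallest distance is between A and C.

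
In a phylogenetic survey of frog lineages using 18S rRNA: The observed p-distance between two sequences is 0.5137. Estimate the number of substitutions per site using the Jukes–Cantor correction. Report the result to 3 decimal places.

d = −(3/4) ln(1 − 4p/3) = −0.75 ln(1 − 0.684933) = −0.75 ln(0.315067)
  = −0.75 × (-1.154970) = 0.866228 substitutions/site.

0.866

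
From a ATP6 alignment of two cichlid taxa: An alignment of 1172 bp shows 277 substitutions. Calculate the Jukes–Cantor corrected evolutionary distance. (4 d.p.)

0.2839

p = 277/1172 ≈ 0.236348.
d = −(3/4) ln(1 − 4p/3) = −0.75 ln(1 − 0.315131) = −0.75 ln(0.684869)
  = −0.75 × (-0.378528) = 0.283896 substitutions/site.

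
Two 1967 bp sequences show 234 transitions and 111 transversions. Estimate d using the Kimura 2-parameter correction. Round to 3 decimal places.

P = 234/1967 ≈ 0.118963 and Q = 111/1967 ≈ 0.056431.
Under the Kimura two-parameter model, d = −½ ln(1 − 2P − Q) − ¼ ln(1 − 2Q).
1 − 2P − Q = 0.705643, giving −½ ln(0.705643) = 0.174323.
1 − 2Q = 0.887138, giving −¼ ln(0.887138) = 0.029939.
d = 0.174323 + 0.029939 = 0.204262.

0.204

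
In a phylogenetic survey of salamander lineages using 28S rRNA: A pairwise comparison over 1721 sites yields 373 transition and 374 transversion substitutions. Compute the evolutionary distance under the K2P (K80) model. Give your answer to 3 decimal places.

P = 373/1721 ≈ 0.216734 and Q = 374/1721 ≈ 0.217316.
Under the Kimura two-parameter model, d = −½ ln(1 − 2P − Q) − ¼ ln(1 − 2Q).
1 − 2P − Q = 0.349216, giving −½ ln(0.349216) = 0.526032.
1 − 2Q = 0.565368, giving −¼ ln(0.565368) = 0.142570.
d = 0.526032 + 0.142570 = 0.668602.

0.669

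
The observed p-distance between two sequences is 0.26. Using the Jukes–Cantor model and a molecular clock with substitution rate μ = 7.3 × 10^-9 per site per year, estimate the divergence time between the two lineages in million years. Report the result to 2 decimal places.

21.87

d = −(3/4) ln(1 − 4p/3) = −0.75 ln(1 − 0.346667) = −0.75 ln(0.653333)
  = −0.75 × (-0.425668) = 0.319251 substitutions/site.
Under a molecular clock d = 2μt, so t = d/(2μ) = 0.319251 / (2 × 7.3 × 10^-9) = 21.87 million years.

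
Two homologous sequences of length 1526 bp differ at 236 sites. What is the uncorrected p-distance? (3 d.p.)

p = 236/1526 = 0.154652… ≈ 0.155 (to 3 d.p.).

0.155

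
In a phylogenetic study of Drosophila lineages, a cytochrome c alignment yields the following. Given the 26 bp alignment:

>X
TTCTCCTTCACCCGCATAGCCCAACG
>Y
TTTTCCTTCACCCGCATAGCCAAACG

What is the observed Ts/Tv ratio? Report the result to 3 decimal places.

1.000

Transitions are A↔G and C↔T; transversions are all other mismatches.
Transitions: 1. Transversions: 1.
R = 1/1 = 1.000.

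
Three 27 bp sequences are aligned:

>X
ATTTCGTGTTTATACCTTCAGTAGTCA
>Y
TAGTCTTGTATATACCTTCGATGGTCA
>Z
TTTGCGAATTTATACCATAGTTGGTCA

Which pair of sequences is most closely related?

X and Y

X–Y: 8/27 differ, p = 0.296, d = 0.377.
X–Z: 9/27 differ, p = 0.333, d = 0.441.
Y–Z: 10/27 differ, p = 0.370, d = 0.511.
The smallest distance is between X and Y.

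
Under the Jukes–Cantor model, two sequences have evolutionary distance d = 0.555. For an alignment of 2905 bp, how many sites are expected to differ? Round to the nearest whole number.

Invert JC69: p = (3/4)(1 − e^(−4d/3)) = 0.75 × (1 − e^(-0.74)) = 0.75 × (1 − 0.477114) = 0.392165.
Expected differing sites = pL ≈ 0.392165 × 2905 = 1139.239325 ≈ 1139.

1139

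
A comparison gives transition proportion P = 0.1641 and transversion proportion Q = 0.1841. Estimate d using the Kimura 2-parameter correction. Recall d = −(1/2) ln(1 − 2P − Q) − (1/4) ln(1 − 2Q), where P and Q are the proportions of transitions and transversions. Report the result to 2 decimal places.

0.47

Under the Kimura two-parameter model, d = −½ ln(1 − 2P − Q) − ¼ ln(1 − 2Q).
1 − 2P − Q = 0.4877, giving −½ ln(0.4877) = 0.359027.
1 − 2Q = 0.6318, giving −¼ ln(0.6318) = 0.114796.
d = 0.359027 + 0.114796 = 0.473823.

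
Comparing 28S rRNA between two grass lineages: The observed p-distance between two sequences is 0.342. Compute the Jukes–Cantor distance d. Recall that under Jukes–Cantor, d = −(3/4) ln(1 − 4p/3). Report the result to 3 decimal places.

0.457

d = −(3/4) ln(1 − 4p/3) = −0.75 ln(1 − 0.456) = −0.75 ln(0.544)
  = −0.75 × (-0.608806) = 0.456605 substitutions/site.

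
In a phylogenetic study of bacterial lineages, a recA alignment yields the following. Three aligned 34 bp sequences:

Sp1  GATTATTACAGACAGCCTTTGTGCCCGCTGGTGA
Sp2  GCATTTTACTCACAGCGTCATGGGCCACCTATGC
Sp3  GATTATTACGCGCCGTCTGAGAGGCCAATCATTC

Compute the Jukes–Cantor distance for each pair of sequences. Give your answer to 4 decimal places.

Sp1–Sp2: 16/34 sites differ → p ≈ 0.470588, d = −0.75 ln(1 − 0.627451) = 0.740540 ≈ 0.7405.
Sp1–Sp3: 15/34 sites differ → p ≈ 0.441176, d = −0.75 ln(1 − 0.588235) = 0.665477 ≈ 0.6655.
Sp2–Sp3: 15/34 sites differ → p ≈ 0.441176, d = −0.75 ln(1 − 0.588235) = 0.665477 ≈ 0.6655.

d(Sp1,Sp2) = 0.7405, d(Sp1,Sp3) = 0.6655, d(Sp2,Sp3) = 0.6655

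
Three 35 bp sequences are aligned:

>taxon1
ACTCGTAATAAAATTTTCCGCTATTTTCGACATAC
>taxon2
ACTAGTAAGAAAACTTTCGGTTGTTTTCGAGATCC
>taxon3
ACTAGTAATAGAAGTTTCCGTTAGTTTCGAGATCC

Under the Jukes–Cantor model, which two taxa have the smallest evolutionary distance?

taxon1–taxon2: 8/35 differ, p = 0.229, d = 0.273.
taxon1–taxon3: 7/35 differ, p = 0.200, d = 0.233.
taxon2–taxon3: 6/35 differ, p = 0.171, d = 0.195.
The smallest distance is between taxon2 and taxon3.

taxon2 and taxon3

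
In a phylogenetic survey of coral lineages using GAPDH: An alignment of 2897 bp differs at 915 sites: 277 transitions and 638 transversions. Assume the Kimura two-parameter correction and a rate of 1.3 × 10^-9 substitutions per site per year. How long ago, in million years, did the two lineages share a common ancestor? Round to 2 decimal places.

157.77

P = 277/2897 ≈ 0.095616 and Q = 638/2897 ≈ 0.220228.
Under the Kimura two-parameter model, d = −½ ln(1 − 2P − Q) − ¼ ln(1 − 2Q).
1 − 2P − Q = 0.58854, giving −½ ln(0.58854) = 0.265055.
1 − 2Q = 0.559544, giving −¼ ln(0.559544) = 0.145158.
d = 0.265055 + 0.145158 = 0.410213.
Under a molecular clock d = 2μt, so t = d/(2μ) = 0.410213 / (2 × 1.3 × 10^-9) = 157.77 million years.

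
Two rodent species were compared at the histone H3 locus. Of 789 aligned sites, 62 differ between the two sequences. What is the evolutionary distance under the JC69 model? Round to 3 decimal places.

p = 62/789 ≈ 0.07858.
d = −(3/4) ln(1 − 4p/3) = −0.75 ln(1 − 0.104773) = −0.75 ln(0.895227)
  = −0.75 × (-0.110678) = 0.083009 substitutions/site.

0.083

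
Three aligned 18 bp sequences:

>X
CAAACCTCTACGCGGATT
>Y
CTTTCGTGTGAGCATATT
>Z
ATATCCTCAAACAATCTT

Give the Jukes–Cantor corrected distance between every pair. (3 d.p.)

X–Y: 9/18 sites differ → p = 0.5, d = −0.75 ln(1 − 0.666667) = 0.823960 ≈ 0.824.
X–Z: 10/18 sites differ → p ≈ 0.555556, d = −0.75 ln(1 − 0.740741) = 1.012446 ≈ 1.012.
Y–Z: 9/18 sites differ → p = 0.5, d = −0.75 ln(1 − 0.666667) = 0.823960 ≈ 0.824.

d(X,Y) = 0.824, d(X,Z) = 1.012, d(Y,Z) = 0.824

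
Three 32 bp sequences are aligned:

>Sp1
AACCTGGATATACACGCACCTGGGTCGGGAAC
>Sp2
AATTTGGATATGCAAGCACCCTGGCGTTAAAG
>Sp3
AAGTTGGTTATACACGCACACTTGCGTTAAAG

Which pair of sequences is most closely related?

Sp2 and Sp3

Sp1–Sp2: 12/32 differ, p = 0.375, d = 0.520.
Sp1–Sp3: 13/32 differ, p = 0.406, d = 0.585.
Sp2–Sp3: 6/32 differ, p = 0.188, d = 0.216.
The smallest distance is between Sp2 and Sp3.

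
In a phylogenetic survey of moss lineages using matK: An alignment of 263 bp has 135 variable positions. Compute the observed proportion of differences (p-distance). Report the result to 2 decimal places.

0.51

p = 135/263 = 0.513307… ≈ 0.51 (to 2 d.p.).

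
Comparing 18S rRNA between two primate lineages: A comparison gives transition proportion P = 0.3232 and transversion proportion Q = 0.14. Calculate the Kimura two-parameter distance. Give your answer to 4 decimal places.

0.8540

Under the Kimura two-parameter model, d = −½ ln(1 − 2P − Q) − ¼ ln(1 − 2Q).
1 − 2P − Q = 0.2136, giving −½ ln(0.2136) = 0.771825.
1 − 2Q = 0.72, giving −¼ ln(0.72) = 0.082126.
d = 0.771825 + 0.082126 = 0.853951.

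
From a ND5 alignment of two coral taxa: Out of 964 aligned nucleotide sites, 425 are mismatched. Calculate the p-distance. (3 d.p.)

0.441

p = 425/964 = 0.440871… ≈ 0.441 (to 3 d.p.).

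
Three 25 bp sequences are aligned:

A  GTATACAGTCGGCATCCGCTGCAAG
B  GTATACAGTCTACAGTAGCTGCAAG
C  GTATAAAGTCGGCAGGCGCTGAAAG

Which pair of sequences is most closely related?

A and C

A–B: 5/25 differ, p = 0.200, d = 0.233.
A–C: 4/25 differ, p = 0.160, d = 0.180.
B–C: 6/25 differ, p = 0.240, d = 0.289.
The smallest distance is between A and C.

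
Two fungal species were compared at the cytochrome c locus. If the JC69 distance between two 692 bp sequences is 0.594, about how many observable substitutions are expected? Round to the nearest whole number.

Invert JC69: p = (3/4)(1 − e^(−4d/3)) = 0.75 × (1 − e^(-0.792)) = 0.75 × (1 − 0.452938) = 0.410297.
Expected differing sites = pL ≈ 0.410297 × 692 = 283.925524 ≈ 284.

284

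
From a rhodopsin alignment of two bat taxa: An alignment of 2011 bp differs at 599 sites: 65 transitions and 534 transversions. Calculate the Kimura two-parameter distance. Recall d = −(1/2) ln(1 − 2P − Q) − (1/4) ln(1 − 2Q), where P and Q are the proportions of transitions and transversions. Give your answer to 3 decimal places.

0.390

P = 65/2011 ≈ 0.032322 and Q = 534/2011 ≈ 0.26554.
Under the Kimura two-parameter model, d = −½ ln(1 − 2P − Q) − ¼ ln(1 − 2Q).
1 − 2P − Q = 0.669816, giving −½ ln(0.669816) = 0.200376.
1 − 2Q = 0.46892, giving −¼ ln(0.46892) = 0.189331.
d = 0.200376 + 0.189331 = 0.389707.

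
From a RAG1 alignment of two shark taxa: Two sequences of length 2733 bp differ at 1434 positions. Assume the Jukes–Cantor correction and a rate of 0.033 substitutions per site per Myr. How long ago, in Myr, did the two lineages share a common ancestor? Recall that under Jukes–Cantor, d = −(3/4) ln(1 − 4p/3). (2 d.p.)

p = 1434/2733 ≈ 0.524698.
d = −(3/4) ln(1 − 4p/3) = −0.75 ln(1 − 0.699597) = −0.75 ln(0.300403)
  = −0.75 × (-1.202630) = 0.901973 substitutions/site.
Under a molecular clock d = 2μt, so t = d/(2μ) = 0.901973 / (2 × 0.033) = 13.67 Myr.

13.67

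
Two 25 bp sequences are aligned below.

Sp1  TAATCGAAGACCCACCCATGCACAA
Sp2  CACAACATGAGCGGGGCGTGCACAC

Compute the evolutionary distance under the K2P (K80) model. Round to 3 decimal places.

0.913

Of 25 sites, 3 differences are transitions and 10 are transversions, so P = 3/25 = 0.12 and Q = 10/25 = 0.4.
Under the Kimura two-parameter model, d = −½ ln(1 − 2P − Q) − ¼ ln(1 − 2Q).
1 − 2P − Q = 0.36, giving −½ ln(0.36) = 0.510826.
1 − 2Q = 0.2, giving −¼ ln(0.2) = 0.402359.
d = 0.510826 + 0.402359 = 0.913185.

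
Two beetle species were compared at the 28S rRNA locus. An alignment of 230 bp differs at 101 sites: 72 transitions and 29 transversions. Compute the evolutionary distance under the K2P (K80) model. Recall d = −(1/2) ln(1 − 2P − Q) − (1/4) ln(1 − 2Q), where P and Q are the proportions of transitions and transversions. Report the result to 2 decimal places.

P = 72/230 ≈ 0.313043 and Q = 29/230 ≈ 0.126087.
Under the Kimura two-parameter model, d = −½ ln(1 − 2P − Q) − ¼ ln(1 − 2Q).
1 − 2P − Q = 0.247827, giving −½ ln(0.247827) = 0.697512.
1 − 2Q = 0.747826, giving −¼ ln(0.747826) = 0.072646.
d = 0.697512 + 0.072646 = 0.770158.

0.77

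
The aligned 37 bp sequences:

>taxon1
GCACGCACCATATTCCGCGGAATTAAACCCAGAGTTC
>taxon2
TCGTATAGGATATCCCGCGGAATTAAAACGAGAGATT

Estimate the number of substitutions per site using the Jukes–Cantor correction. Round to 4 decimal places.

0.4248

The sequences differ at 12 of 37 sites, so p = 12/37 ≈ 0.324324.
d = −(3/4) ln(1 − 4p/3) = −0.75 ln(1 − 0.432432) = −0.75 ln(0.567568)
  = −0.75 × (-0.566395) = 0.424796 substitutions/site.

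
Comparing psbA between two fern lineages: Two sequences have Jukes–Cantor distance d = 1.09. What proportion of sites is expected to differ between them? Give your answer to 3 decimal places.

0.575

p = (3/4)(1 − e^(−4d/3)) = 0.75 × (1 − e^(-1.453333)) = 0.75 × (1 − 0.233790) = 0.574658.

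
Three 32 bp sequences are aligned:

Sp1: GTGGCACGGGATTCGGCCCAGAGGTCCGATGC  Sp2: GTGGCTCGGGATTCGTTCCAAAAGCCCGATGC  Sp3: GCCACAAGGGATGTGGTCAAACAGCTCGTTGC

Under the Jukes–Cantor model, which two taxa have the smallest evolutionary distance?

Sp1–Sp2: 6/32 differ, p = 0.188, d = 0.216.
Sp1–Sp3: 14/32 differ, p = 0.438, d = 0.657.
Sp2–Sp3: 12/32 differ, p = 0.375, d = 0.520.
The smallest distance is between Sp1 and Sp2.

Sp1 and Sp2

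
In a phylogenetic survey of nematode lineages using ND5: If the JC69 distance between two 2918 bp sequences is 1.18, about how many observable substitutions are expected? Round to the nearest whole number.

1735

Invert JC69: p = (3/4)(1 − e^(−4d/3)) = 0.75 × (1 − e^(-1.573333)) = 0.75 × (1 − 0.207353) = 0.594485.
Expected differing sites = pL ≈ 0.594485 × 2918 = 1734.70723 ≈ 1735.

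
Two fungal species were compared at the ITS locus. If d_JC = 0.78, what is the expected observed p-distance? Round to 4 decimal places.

0.4849

p = (3/4)(1 − e^(−4d/3)) = 0.75 × (1 − e^(-1.04)) = 0.75 × (1 − 0.353455) = 0.484909.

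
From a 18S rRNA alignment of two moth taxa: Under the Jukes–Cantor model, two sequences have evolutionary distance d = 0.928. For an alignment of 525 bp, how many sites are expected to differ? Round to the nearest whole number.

Invert JC69: p = (3/4)(1 − e^(−4d/3)) = 0.75 × (1 − e^(-1.237333)) = 0.75 × (1 − 0.290157) = 0.532382.
Expected differing sites = pL ≈ 0.532382 × 525 = 279.50055 ≈ 280.

280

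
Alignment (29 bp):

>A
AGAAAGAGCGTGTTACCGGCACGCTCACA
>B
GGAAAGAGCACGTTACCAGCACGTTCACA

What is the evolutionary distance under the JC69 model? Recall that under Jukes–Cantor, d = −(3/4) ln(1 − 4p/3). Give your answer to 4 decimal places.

0.1959

The sequences differ at 5 of 29 sites (1, 10, 11, 18, 24), so p = 5/29 ≈ 0.172414.
d = −(3/4) ln(1 − 4p/3) = −0.75 ln(1 − 0.229885) = −0.75 ln(0.770115)
  = −0.75 × (-0.261215) = 0.195911 substitutions/site.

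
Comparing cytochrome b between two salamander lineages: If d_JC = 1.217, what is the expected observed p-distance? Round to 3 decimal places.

0.602

p = (3/4)(1 − e^(−4d/3)) = 0.75 × (1 − e^(-1.622667)) = 0.75 × (1 − 0.197372) = 0.601971.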